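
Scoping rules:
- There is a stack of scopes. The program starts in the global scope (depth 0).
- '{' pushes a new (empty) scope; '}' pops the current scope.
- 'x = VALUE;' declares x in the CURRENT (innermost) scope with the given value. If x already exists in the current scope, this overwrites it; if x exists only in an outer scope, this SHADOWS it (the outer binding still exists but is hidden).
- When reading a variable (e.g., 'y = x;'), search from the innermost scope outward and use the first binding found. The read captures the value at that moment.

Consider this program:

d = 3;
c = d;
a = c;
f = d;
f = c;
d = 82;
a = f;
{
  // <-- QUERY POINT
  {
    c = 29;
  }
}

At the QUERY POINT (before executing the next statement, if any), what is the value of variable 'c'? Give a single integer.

Step 1: declare d=3 at depth 0
Step 2: declare c=(read d)=3 at depth 0
Step 3: declare a=(read c)=3 at depth 0
Step 4: declare f=(read d)=3 at depth 0
Step 5: declare f=(read c)=3 at depth 0
Step 6: declare d=82 at depth 0
Step 7: declare a=(read f)=3 at depth 0
Step 8: enter scope (depth=1)
Visible at query point: a=3 c=3 d=82 f=3

Answer: 3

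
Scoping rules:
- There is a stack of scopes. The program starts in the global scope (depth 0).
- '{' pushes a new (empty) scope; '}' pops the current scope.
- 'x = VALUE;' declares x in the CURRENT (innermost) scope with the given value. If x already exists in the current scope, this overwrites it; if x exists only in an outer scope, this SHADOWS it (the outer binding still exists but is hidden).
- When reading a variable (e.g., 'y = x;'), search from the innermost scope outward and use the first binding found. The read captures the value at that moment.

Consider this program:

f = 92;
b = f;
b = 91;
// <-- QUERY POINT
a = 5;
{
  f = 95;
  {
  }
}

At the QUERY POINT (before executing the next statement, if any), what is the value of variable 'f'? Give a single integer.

Step 1: declare f=92 at depth 0
Step 2: declare b=(read f)=92 at depth 0
Step 3: declare b=91 at depth 0
Visible at query point: b=91 f=92

Answer: 92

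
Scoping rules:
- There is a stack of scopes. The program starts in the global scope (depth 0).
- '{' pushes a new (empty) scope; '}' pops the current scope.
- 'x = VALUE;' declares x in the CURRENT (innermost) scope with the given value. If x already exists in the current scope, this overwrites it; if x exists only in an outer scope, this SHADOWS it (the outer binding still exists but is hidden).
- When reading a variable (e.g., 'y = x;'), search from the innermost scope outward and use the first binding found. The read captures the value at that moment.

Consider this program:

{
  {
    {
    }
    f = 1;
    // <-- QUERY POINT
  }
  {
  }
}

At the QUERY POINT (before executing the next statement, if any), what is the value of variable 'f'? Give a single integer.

Step 1: enter scope (depth=1)
Step 2: enter scope (depth=2)
Step 3: enter scope (depth=3)
Step 4: exit scope (depth=2)
Step 5: declare f=1 at depth 2
Visible at query point: f=1

Answer: 1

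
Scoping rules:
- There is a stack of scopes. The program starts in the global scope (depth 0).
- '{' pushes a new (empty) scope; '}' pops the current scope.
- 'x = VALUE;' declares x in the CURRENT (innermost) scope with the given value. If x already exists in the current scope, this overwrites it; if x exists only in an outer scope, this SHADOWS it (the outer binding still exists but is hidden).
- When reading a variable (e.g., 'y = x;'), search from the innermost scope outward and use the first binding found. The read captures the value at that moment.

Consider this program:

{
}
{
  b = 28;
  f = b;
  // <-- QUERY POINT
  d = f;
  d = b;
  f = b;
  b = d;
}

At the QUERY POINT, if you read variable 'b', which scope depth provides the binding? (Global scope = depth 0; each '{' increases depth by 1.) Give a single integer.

Step 1: enter scope (depth=1)
Step 2: exit scope (depth=0)
Step 3: enter scope (depth=1)
Step 4: declare b=28 at depth 1
Step 5: declare f=(read b)=28 at depth 1
Visible at query point: b=28 f=28

Answer: 1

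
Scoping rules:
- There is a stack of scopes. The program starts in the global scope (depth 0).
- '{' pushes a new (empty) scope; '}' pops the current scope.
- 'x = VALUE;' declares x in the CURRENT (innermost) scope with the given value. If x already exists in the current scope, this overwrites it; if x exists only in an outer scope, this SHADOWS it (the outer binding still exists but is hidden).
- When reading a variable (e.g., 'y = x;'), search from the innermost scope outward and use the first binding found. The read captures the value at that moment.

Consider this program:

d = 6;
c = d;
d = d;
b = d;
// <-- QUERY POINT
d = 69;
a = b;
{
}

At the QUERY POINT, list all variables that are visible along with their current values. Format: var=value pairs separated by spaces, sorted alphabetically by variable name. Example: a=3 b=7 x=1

Step 1: declare d=6 at depth 0
Step 2: declare c=(read d)=6 at depth 0
Step 3: declare d=(read d)=6 at depth 0
Step 4: declare b=(read d)=6 at depth 0
Visible at query point: b=6 c=6 d=6

Answer: b=6 c=6 d=6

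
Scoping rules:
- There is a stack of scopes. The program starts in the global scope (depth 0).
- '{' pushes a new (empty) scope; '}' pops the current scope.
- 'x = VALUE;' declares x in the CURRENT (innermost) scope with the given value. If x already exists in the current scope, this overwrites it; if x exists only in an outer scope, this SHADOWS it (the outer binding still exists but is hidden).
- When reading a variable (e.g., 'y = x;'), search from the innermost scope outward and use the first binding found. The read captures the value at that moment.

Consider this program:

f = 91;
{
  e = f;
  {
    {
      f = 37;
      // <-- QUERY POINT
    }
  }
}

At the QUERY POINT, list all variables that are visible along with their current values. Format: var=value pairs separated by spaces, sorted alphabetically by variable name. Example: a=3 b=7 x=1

Step 1: declare f=91 at depth 0
Step 2: enter scope (depth=1)
Step 3: declare e=(read f)=91 at depth 1
Step 4: enter scope (depth=2)
Step 5: enter scope (depth=3)
Step 6: declare f=37 at depth 3
Visible at query point: e=91 f=37

Answer: e=91 f=37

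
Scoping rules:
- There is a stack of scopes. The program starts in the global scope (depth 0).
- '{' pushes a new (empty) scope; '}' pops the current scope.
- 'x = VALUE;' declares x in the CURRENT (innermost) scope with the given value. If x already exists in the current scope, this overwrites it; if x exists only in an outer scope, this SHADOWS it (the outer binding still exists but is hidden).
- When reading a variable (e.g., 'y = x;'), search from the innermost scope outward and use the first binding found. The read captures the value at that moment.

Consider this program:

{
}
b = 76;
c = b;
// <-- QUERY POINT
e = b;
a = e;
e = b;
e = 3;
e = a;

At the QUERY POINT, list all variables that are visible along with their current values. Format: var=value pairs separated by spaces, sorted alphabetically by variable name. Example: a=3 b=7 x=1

Answer: b=76 c=76

Derivation:
Step 1: enter scope (depth=1)
Step 2: exit scope (depth=0)
Step 3: declare b=76 at depth 0
Step 4: declare c=(read b)=76 at depth 0
Visible at query point: b=76 c=76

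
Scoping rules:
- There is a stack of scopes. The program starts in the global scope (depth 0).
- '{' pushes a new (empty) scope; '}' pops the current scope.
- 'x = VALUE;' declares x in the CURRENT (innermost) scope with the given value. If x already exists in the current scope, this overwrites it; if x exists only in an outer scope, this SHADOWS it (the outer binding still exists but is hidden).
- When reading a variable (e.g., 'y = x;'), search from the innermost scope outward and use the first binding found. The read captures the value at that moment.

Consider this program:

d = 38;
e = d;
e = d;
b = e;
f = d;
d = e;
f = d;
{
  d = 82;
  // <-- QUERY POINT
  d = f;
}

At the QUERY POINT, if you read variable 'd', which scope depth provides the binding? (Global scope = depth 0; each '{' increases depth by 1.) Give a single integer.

Step 1: declare d=38 at depth 0
Step 2: declare e=(read d)=38 at depth 0
Step 3: declare e=(read d)=38 at depth 0
Step 4: declare b=(read e)=38 at depth 0
Step 5: declare f=(read d)=38 at depth 0
Step 6: declare d=(read e)=38 at depth 0
Step 7: declare f=(read d)=38 at depth 0
Step 8: enter scope (depth=1)
Step 9: declare d=82 at depth 1
Visible at query point: b=38 d=82 e=38 f=38

Answer: 1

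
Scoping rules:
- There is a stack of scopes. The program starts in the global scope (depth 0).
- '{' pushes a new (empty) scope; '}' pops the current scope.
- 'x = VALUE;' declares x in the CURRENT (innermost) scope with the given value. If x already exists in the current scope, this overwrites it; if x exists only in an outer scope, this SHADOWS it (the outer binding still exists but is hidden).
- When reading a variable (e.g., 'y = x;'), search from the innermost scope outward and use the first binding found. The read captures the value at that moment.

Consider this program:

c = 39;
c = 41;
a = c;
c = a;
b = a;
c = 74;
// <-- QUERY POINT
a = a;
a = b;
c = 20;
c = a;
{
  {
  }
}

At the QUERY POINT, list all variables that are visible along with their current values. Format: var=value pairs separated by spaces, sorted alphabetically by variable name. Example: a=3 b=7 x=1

Answer: a=41 b=41 c=74

Derivation:
Step 1: declare c=39 at depth 0
Step 2: declare c=41 at depth 0
Step 3: declare a=(read c)=41 at depth 0
Step 4: declare c=(read a)=41 at depth 0
Step 5: declare b=(read a)=41 at depth 0
Step 6: declare c=74 at depth 0
Visible at query point: a=41 b=41 c=74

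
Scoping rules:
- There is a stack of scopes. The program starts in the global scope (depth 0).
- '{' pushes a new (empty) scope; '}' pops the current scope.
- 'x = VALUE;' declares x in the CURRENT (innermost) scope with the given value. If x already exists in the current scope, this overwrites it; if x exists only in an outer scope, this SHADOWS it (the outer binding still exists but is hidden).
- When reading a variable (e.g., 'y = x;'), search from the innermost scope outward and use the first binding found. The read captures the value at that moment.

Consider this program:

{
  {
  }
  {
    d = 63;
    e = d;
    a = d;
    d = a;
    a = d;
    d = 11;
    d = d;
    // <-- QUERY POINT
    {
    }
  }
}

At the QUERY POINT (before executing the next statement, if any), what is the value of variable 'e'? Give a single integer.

Answer: 63

Derivation:
Step 1: enter scope (depth=1)
Step 2: enter scope (depth=2)
Step 3: exit scope (depth=1)
Step 4: enter scope (depth=2)
Step 5: declare d=63 at depth 2
Step 6: declare e=(read d)=63 at depth 2
Step 7: declare a=(read d)=63 at depth 2
Step 8: declare d=(read a)=63 at depth 2
Step 9: declare a=(read d)=63 at depth 2
Step 10: declare d=11 at depth 2
Step 11: declare d=(read d)=11 at depth 2
Visible at query point: a=63 d=11 e=63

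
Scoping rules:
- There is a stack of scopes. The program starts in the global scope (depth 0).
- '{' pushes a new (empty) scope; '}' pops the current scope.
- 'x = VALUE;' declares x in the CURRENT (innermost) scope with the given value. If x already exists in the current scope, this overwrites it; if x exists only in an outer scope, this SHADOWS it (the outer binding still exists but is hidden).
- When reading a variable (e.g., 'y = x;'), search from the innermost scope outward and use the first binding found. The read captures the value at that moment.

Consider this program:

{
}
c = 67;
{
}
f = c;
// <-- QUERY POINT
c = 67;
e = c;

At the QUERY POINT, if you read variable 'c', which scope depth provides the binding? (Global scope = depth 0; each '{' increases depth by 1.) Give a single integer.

Answer: 0

Derivation:
Step 1: enter scope (depth=1)
Step 2: exit scope (depth=0)
Step 3: declare c=67 at depth 0
Step 4: enter scope (depth=1)
Step 5: exit scope (depth=0)
Step 6: declare f=(read c)=67 at depth 0
Visible at query point: c=67 f=67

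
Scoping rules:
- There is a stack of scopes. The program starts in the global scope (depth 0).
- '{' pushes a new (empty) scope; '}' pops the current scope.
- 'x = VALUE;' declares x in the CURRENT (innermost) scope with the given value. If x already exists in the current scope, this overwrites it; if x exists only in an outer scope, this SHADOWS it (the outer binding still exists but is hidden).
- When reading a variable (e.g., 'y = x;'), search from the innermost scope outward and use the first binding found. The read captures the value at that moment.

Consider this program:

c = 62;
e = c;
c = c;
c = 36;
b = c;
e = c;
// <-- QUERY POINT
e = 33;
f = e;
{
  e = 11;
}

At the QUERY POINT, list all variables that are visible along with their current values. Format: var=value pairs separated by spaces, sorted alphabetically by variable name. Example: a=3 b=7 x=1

Answer: b=36 c=36 e=36

Derivation:
Step 1: declare c=62 at depth 0
Step 2: declare e=(read c)=62 at depth 0
Step 3: declare c=(read c)=62 at depth 0
Step 4: declare c=36 at depth 0
Step 5: declare b=(read c)=36 at depth 0
Step 6: declare e=(read c)=36 at depth 0
Visible at query point: b=36 c=36 e=36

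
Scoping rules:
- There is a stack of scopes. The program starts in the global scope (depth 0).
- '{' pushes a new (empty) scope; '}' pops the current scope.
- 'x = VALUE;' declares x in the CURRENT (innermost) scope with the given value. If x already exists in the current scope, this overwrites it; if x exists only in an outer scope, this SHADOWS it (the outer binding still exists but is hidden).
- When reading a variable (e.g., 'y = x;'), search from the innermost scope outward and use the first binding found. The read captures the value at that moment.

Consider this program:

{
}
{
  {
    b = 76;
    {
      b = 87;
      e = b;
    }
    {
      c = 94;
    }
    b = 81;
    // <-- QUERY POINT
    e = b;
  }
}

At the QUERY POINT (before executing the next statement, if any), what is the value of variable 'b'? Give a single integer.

Answer: 81

Derivation:
Step 1: enter scope (depth=1)
Step 2: exit scope (depth=0)
Step 3: enter scope (depth=1)
Step 4: enter scope (depth=2)
Step 5: declare b=76 at depth 2
Step 6: enter scope (depth=3)
Step 7: declare b=87 at depth 3
Step 8: declare e=(read b)=87 at depth 3
Step 9: exit scope (depth=2)
Step 10: enter scope (depth=3)
Step 11: declare c=94 at depth 3
Step 12: exit scope (depth=2)
Step 13: declare b=81 at depth 2
Visible at query point: b=81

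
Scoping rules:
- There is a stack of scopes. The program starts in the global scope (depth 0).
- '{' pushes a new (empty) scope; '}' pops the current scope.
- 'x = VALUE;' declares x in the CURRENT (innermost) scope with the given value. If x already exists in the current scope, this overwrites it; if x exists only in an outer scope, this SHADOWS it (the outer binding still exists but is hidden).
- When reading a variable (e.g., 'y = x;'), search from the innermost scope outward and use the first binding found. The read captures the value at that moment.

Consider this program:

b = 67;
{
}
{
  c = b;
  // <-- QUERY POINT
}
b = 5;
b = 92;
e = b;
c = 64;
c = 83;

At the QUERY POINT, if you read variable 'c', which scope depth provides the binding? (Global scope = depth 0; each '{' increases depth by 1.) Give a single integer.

Answer: 1

Derivation:
Step 1: declare b=67 at depth 0
Step 2: enter scope (depth=1)
Step 3: exit scope (depth=0)
Step 4: enter scope (depth=1)
Step 5: declare c=(read b)=67 at depth 1
Visible at query point: b=67 c=67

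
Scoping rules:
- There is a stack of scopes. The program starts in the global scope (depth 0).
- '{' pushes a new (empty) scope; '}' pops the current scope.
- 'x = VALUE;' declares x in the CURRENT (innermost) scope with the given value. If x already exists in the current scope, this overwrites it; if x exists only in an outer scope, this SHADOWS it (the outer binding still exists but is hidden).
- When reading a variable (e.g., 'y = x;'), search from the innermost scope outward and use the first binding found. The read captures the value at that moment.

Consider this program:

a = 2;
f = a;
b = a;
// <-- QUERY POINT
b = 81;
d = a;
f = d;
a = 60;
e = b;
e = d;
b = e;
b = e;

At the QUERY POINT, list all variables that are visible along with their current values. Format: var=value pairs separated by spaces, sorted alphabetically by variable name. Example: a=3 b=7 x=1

Answer: a=2 b=2 f=2

Derivation:
Step 1: declare a=2 at depth 0
Step 2: declare f=(read a)=2 at depth 0
Step 3: declare b=(read a)=2 at depth 0
Visible at query point: a=2 b=2 f=2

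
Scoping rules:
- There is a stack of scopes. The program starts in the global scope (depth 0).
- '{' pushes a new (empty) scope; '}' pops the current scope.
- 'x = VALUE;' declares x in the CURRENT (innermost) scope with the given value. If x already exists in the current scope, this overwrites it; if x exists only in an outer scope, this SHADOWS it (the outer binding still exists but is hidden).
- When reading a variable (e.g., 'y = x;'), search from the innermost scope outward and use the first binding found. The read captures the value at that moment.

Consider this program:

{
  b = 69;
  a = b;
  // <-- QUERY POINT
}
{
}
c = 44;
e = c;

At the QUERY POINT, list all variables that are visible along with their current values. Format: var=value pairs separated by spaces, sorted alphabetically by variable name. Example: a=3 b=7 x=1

Answer: a=69 b=69

Derivation:
Step 1: enter scope (depth=1)
Step 2: declare b=69 at depth 1
Step 3: declare a=(read b)=69 at depth 1
Visible at query point: a=69 b=69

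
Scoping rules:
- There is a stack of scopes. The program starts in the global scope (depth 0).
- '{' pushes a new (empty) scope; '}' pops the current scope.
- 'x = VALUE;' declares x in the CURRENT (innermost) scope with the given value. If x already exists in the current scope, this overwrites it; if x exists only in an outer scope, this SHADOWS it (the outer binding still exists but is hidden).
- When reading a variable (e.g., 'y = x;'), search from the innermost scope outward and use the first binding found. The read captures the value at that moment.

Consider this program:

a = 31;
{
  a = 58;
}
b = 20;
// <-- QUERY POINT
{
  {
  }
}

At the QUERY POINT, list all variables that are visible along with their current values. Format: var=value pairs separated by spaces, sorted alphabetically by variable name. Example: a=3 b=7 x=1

Answer: a=31 b=20

Derivation:
Step 1: declare a=31 at depth 0
Step 2: enter scope (depth=1)
Step 3: declare a=58 at depth 1
Step 4: exit scope (depth=0)
Step 5: declare b=20 at depth 0
Visible at query point: a=31 b=20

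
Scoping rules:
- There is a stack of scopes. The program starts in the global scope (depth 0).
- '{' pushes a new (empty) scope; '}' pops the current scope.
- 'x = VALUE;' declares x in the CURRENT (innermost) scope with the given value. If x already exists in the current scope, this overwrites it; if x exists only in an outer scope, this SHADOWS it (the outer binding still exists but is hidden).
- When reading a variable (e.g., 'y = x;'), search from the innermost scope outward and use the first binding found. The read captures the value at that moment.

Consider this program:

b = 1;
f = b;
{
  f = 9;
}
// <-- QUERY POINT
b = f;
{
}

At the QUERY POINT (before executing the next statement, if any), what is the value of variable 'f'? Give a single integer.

Answer: 1

Derivation:
Step 1: declare b=1 at depth 0
Step 2: declare f=(read b)=1 at depth 0
Step 3: enter scope (depth=1)
Step 4: declare f=9 at depth 1
Step 5: exit scope (depth=0)
Visible at query point: b=1 f=1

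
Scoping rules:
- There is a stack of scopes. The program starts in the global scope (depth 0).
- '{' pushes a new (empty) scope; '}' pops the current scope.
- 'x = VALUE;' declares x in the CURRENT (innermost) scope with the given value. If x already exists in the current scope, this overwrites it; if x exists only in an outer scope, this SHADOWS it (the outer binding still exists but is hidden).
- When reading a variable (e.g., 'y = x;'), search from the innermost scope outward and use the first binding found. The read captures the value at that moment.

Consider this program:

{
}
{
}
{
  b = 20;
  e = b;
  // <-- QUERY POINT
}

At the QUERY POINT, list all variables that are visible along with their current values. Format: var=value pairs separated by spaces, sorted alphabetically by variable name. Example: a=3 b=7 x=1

Step 1: enter scope (depth=1)
Step 2: exit scope (depth=0)
Step 3: enter scope (depth=1)
Step 4: exit scope (depth=0)
Step 5: enter scope (depth=1)
Step 6: declare b=20 at depth 1
Step 7: declare e=(read b)=20 at depth 1
Visible at query point: b=20 e=20

Answer: b=20 e=20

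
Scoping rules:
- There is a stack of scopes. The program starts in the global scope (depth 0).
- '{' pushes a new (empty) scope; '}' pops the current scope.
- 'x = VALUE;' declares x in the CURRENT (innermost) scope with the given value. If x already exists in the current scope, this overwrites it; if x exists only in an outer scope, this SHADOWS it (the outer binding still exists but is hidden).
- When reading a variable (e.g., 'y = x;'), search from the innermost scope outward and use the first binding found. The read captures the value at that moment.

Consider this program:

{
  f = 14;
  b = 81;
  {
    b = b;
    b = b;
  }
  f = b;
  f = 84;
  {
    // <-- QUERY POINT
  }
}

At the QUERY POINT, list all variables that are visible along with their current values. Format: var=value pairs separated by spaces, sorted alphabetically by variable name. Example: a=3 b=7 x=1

Step 1: enter scope (depth=1)
Step 2: declare f=14 at depth 1
Step 3: declare b=81 at depth 1
Step 4: enter scope (depth=2)
Step 5: declare b=(read b)=81 at depth 2
Step 6: declare b=(read b)=81 at depth 2
Step 7: exit scope (depth=1)
Step 8: declare f=(read b)=81 at depth 1
Step 9: declare f=84 at depth 1
Step 10: enter scope (depth=2)
Visible at query point: b=81 f=84

Answer: b=81 f=84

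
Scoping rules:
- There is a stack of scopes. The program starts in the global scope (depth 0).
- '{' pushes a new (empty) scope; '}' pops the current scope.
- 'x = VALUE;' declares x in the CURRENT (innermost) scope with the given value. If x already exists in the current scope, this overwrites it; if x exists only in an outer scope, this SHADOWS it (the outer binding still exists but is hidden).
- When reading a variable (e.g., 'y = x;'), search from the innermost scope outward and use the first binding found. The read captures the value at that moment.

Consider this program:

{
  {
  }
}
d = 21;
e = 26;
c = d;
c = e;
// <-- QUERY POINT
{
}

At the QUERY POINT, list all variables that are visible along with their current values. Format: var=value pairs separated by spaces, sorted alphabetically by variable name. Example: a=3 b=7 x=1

Step 1: enter scope (depth=1)
Step 2: enter scope (depth=2)
Step 3: exit scope (depth=1)
Step 4: exit scope (depth=0)
Step 5: declare d=21 at depth 0
Step 6: declare e=26 at depth 0
Step 7: declare c=(read d)=21 at depth 0
Step 8: declare c=(read e)=26 at depth 0
Visible at query point: c=26 d=21 e=26

Answer: c=26 d=21 e=26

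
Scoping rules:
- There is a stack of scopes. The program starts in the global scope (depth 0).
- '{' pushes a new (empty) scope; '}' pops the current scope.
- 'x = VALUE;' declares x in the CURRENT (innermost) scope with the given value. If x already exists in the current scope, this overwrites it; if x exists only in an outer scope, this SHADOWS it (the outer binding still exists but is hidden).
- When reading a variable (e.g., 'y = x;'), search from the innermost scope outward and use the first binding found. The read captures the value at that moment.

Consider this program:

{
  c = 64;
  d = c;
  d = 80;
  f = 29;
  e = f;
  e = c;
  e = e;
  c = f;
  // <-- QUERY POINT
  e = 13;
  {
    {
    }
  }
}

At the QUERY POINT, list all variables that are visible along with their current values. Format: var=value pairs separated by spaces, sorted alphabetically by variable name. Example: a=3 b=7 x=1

Step 1: enter scope (depth=1)
Step 2: declare c=64 at depth 1
Step 3: declare d=(read c)=64 at depth 1
Step 4: declare d=80 at depth 1
Step 5: declare f=29 at depth 1
Step 6: declare e=(read f)=29 at depth 1
Step 7: declare e=(read c)=64 at depth 1
Step 8: declare e=(read e)=64 at depth 1
Step 9: declare c=(read f)=29 at depth 1
Visible at query point: c=29 d=80 e=64 f=29

Answer: c=29 d=80 e=64 f=29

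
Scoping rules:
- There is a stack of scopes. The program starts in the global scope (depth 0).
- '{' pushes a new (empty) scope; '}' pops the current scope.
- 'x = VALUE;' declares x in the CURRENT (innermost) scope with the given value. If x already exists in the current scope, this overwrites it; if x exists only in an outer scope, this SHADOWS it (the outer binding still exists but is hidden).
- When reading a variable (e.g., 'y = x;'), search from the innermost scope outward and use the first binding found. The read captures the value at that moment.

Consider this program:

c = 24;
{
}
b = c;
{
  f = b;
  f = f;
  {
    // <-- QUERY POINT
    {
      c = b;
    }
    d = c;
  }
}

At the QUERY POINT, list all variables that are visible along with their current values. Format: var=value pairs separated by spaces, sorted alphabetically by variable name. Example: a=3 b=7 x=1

Step 1: declare c=24 at depth 0
Step 2: enter scope (depth=1)
Step 3: exit scope (depth=0)
Step 4: declare b=(read c)=24 at depth 0
Step 5: enter scope (depth=1)
Step 6: declare f=(read b)=24 at depth 1
Step 7: declare f=(read f)=24 at depth 1
Step 8: enter scope (depth=2)
Visible at query point: b=24 c=24 f=24

Answer: b=24 c=24 f=24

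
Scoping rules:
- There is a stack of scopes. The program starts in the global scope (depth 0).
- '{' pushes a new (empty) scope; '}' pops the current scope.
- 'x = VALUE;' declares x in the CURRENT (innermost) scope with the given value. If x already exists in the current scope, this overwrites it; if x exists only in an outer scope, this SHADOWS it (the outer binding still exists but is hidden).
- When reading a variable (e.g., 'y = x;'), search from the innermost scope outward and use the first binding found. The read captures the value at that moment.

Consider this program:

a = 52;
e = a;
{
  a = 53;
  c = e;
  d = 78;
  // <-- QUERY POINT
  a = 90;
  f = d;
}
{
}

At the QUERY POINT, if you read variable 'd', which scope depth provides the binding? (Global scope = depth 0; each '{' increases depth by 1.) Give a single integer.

Step 1: declare a=52 at depth 0
Step 2: declare e=(read a)=52 at depth 0
Step 3: enter scope (depth=1)
Step 4: declare a=53 at depth 1
Step 5: declare c=(read e)=52 at depth 1
Step 6: declare d=78 at depth 1
Visible at query point: a=53 c=52 d=78 e=52

Answer: 1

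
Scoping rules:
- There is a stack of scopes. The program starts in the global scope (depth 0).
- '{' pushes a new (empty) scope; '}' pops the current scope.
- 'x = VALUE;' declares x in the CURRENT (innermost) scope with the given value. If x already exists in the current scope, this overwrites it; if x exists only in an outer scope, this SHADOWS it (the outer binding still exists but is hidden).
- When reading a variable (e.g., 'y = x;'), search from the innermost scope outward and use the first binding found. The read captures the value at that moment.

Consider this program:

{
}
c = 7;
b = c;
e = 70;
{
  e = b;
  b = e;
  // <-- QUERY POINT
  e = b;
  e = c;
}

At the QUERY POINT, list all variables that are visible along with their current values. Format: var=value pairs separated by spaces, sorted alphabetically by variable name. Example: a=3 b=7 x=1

Answer: b=7 c=7 e=7

Derivation:
Step 1: enter scope (depth=1)
Step 2: exit scope (depth=0)
Step 3: declare c=7 at depth 0
Step 4: declare b=(read c)=7 at depth 0
Step 5: declare e=70 at depth 0
Step 6: enter scope (depth=1)
Step 7: declare e=(read b)=7 at depth 1
Step 8: declare b=(read e)=7 at depth 1
Visible at query point: b=7 c=7 e=7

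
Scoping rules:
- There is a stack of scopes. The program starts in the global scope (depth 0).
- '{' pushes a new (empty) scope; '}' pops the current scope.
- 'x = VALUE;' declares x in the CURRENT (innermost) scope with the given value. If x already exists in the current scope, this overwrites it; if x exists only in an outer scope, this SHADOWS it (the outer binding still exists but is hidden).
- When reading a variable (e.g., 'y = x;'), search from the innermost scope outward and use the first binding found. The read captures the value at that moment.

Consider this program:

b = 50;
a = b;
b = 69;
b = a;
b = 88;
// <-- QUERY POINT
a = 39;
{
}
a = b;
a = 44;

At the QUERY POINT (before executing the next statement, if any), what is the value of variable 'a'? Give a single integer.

Step 1: declare b=50 at depth 0
Step 2: declare a=(read b)=50 at depth 0
Step 3: declare b=69 at depth 0
Step 4: declare b=(read a)=50 at depth 0
Step 5: declare b=88 at depth 0
Visible at query point: a=50 b=88

Answer: 50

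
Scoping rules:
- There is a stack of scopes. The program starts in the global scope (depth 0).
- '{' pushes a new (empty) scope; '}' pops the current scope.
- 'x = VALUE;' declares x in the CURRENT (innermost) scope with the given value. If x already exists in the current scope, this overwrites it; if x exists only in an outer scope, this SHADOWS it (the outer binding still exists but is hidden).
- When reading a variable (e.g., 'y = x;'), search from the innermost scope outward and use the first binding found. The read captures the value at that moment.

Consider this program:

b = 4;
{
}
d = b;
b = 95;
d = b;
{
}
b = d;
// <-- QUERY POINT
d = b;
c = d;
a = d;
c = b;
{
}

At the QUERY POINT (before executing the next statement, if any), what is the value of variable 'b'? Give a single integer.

Step 1: declare b=4 at depth 0
Step 2: enter scope (depth=1)
Step 3: exit scope (depth=0)
Step 4: declare d=(read b)=4 at depth 0
Step 5: declare b=95 at depth 0
Step 6: declare d=(read b)=95 at depth 0
Step 7: enter scope (depth=1)
Step 8: exit scope (depth=0)
Step 9: declare b=(read d)=95 at depth 0
Visible at query point: b=95 d=95

Answer: 95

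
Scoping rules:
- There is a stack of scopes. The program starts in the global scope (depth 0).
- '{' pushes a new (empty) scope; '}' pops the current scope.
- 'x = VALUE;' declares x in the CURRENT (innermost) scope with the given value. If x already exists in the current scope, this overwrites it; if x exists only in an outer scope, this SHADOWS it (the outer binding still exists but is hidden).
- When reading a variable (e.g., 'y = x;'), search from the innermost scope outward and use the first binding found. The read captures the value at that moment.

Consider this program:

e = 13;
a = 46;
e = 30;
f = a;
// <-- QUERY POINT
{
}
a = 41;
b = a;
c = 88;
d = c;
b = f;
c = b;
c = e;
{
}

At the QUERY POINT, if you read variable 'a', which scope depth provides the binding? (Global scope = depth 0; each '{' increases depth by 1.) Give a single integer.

Answer: 0

Derivation:
Step 1: declare e=13 at depth 0
Step 2: declare a=46 at depth 0
Step 3: declare e=30 at depth 0
Step 4: declare f=(read a)=46 at depth 0
Visible at query point: a=46 e=30 f=46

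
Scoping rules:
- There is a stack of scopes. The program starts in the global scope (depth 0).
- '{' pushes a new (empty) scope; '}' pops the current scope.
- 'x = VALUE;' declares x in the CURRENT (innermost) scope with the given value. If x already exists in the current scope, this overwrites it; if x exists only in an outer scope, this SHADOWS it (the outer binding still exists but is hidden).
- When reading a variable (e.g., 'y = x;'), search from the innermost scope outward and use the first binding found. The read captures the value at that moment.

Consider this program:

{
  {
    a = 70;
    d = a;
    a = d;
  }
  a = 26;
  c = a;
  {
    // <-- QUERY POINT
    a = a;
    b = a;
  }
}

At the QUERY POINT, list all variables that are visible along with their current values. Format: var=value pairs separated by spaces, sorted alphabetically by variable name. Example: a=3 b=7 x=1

Answer: a=26 c=26

Derivation:
Step 1: enter scope (depth=1)
Step 2: enter scope (depth=2)
Step 3: declare a=70 at depth 2
Step 4: declare d=(read a)=70 at depth 2
Step 5: declare a=(read d)=70 at depth 2
Step 6: exit scope (depth=1)
Step 7: declare a=26 at depth 1
Step 8: declare c=(read a)=26 at depth 1
Step 9: enter scope (depth=2)
Visible at query point: a=26 c=26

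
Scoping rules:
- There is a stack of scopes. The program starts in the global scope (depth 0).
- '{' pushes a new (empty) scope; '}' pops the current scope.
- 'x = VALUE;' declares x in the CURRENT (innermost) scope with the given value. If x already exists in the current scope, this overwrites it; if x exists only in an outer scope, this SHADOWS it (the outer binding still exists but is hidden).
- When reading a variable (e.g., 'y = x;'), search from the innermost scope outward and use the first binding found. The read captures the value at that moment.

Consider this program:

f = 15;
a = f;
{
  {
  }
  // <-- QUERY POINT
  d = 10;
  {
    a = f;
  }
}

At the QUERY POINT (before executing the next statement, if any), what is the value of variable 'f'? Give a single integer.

Answer: 15

Derivation:
Step 1: declare f=15 at depth 0
Step 2: declare a=(read f)=15 at depth 0
Step 3: enter scope (depth=1)
Step 4: enter scope (depth=2)
Step 5: exit scope (depth=1)
Visible at query point: a=15 f=15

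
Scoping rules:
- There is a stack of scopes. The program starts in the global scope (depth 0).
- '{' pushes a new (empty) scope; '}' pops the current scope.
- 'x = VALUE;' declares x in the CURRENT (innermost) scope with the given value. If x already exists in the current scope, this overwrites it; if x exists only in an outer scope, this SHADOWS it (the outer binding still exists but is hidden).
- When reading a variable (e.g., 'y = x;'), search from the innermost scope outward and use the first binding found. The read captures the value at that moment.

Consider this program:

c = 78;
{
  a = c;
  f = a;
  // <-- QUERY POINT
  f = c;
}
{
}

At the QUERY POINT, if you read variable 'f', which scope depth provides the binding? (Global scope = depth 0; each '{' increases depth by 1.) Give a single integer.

Step 1: declare c=78 at depth 0
Step 2: enter scope (depth=1)
Step 3: declare a=(read c)=78 at depth 1
Step 4: declare f=(read a)=78 at depth 1
Visible at query point: a=78 c=78 f=78

Answer: 1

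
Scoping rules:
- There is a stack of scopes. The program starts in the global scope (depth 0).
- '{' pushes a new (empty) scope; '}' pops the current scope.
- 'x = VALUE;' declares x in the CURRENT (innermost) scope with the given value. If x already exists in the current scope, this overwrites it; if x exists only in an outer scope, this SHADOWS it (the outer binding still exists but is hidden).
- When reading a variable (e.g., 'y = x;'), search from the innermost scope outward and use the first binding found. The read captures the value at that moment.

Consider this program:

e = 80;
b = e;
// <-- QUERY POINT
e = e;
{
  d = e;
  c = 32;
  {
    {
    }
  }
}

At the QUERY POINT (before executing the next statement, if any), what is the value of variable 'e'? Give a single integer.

Answer: 80

Derivation:
Step 1: declare e=80 at depth 0
Step 2: declare b=(read e)=80 at depth 0
Visible at query point: b=80 e=80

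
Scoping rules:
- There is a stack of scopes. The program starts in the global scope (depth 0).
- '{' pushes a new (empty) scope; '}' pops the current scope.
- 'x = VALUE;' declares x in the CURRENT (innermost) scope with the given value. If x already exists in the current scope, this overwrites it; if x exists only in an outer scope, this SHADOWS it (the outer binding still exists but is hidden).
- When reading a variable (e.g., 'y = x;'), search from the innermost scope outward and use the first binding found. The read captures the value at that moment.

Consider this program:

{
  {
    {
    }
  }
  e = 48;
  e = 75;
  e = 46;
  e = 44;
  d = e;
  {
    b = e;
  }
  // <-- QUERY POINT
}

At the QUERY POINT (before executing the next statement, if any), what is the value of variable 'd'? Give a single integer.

Step 1: enter scope (depth=1)
Step 2: enter scope (depth=2)
Step 3: enter scope (depth=3)
Step 4: exit scope (depth=2)
Step 5: exit scope (depth=1)
Step 6: declare e=48 at depth 1
Step 7: declare e=75 at depth 1
Step 8: declare e=46 at depth 1
Step 9: declare e=44 at depth 1
Step 10: declare d=(read e)=44 at depth 1
Step 11: enter scope (depth=2)
Step 12: declare b=(read e)=44 at depth 2
Step 13: exit scope (depth=1)
Visible at query point: d=44 e=44

Answer: 44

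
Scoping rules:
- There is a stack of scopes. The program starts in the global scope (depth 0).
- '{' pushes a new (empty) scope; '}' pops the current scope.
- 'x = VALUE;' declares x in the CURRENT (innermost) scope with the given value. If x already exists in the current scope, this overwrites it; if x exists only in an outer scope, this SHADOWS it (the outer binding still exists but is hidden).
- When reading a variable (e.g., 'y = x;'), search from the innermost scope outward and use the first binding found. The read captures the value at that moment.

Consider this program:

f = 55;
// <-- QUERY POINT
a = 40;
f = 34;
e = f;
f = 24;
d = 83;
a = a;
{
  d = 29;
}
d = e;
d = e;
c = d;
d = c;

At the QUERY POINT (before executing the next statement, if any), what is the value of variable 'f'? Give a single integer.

Step 1: declare f=55 at depth 0
Visible at query point: f=55

Answer: 55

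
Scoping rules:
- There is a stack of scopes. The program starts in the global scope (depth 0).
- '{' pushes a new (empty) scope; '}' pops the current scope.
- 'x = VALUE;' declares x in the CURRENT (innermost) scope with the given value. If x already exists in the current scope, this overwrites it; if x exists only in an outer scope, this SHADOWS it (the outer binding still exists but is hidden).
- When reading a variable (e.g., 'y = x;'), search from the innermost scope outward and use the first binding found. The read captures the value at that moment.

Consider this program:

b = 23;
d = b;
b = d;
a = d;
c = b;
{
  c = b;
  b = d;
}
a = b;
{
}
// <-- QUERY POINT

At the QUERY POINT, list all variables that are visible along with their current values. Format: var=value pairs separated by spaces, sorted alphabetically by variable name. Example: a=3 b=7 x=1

Answer: a=23 b=23 c=23 d=23

Derivation:
Step 1: declare b=23 at depth 0
Step 2: declare d=(read b)=23 at depth 0
Step 3: declare b=(read d)=23 at depth 0
Step 4: declare a=(read d)=23 at depth 0
Step 5: declare c=(read b)=23 at depth 0
Step 6: enter scope (depth=1)
Step 7: declare c=(read b)=23 at depth 1
Step 8: declare b=(read d)=23 at depth 1
Step 9: exit scope (depth=0)
Step 10: declare a=(read b)=23 at depth 0
Step 11: enter scope (depth=1)
Step 12: exit scope (depth=0)
Visible at query point: a=23 b=23 c=23 d=23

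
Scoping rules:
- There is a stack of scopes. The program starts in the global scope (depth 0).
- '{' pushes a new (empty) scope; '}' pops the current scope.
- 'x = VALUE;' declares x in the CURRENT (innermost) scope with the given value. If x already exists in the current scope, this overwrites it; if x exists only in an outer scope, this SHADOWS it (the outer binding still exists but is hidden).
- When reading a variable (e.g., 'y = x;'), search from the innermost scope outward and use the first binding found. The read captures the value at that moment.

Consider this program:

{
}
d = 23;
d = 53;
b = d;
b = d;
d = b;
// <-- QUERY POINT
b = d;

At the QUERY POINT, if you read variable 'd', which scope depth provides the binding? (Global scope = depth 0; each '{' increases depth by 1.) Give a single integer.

Answer: 0

Derivation:
Step 1: enter scope (depth=1)
Step 2: exit scope (depth=0)
Step 3: declare d=23 at depth 0
Step 4: declare d=53 at depth 0
Step 5: declare b=(read d)=53 at depth 0
Step 6: declare b=(read d)=53 at depth 0
Step 7: declare d=(read b)=53 at depth 0
Visible at query point: b=53 d=53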